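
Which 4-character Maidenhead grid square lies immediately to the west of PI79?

PI69

Longitude square 7; −1 → 6.
The latitude characters are unchanged.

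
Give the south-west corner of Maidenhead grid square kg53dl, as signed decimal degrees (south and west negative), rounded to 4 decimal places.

-26.5417, 30.2500

Field K=10, G=6: +10·20° lon, +6·10° lat → SW at lon 20°, lat -30°.
Square 5, 3: +5·2° lon, +3·1° lat → SW at lon 30°, lat -27°.
Subsquare d=3, l=11: +3·0.0833333° lon, +11·0.0416667° lat → SW at lon 30.25°, lat -26.5417°.
latitude -26.5417, longitude 30.2500.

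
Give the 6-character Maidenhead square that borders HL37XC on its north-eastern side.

HL47ad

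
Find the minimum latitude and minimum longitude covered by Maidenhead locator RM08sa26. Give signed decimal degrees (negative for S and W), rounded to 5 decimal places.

38.02500, 161.51667

Field R=17, M=12: +17·20° lon, +12·10° lat → SW at lon 160°, lat 30°.
Square 0, 8: +0·2° lon, +8·1° lat → SW at lon 160°, lat 38°.
Subsquare s=18, a=0: +18·0.0833333° lon, +0·0.0416667° lat → SW at lon 161.5°, lat 38°.
Extended square 2, 6: +2·0.00833333° lon, +6·0.00416667° lat → SW at lon 161.517°, lat 38.025°.
latitude 38.02500, longitude 161.51667.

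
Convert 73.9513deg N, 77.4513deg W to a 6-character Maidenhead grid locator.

FQ13gw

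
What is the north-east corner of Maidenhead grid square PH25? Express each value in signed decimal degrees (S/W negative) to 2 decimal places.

-14.00, 126.00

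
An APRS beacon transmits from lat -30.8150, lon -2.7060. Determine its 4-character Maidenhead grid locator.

IF89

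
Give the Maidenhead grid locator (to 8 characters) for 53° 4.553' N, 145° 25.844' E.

QO23rb18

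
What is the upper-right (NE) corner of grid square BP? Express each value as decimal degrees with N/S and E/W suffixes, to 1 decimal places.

70.0° N, 140.0° W

Field B=1, P=15: +1·20° lon, +15·10° lat → SW at lon -160°, lat 60°.
Cell spans 20° lon × 10° lat. NE corner is SW corner plus one full cell.
latitude 70.0° N, longitude 140.0° W.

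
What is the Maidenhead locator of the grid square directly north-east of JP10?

Longitude square 1; +1 → 2.
Latitude square 0; +1 → 1.

JP21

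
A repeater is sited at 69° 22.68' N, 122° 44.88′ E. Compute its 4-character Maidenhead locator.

PP19

Shift to the Maidenhead origin (180°W, 90°S): lon 302.75, lat 159.38.
Field: lon ⌊302.75/20⌋ = 15 → P; lat ⌊159.38/10⌋ = 15 → P.
Square: lon ⌊2.75/2⌋ = 1; lat ⌊9.38/1⌋ = 9.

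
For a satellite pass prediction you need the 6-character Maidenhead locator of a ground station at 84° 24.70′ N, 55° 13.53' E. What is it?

Offset from 180°W / 90°S: lon 235.2255°, lat 174.4117°.
Field: lon ⌊235.2255/20⌋ = 11 → L; lat ⌊174.4117/10⌋ = 17 → R.
Square: lon ⌊15.2255/2⌋ = 7; lat ⌊4.4117/1⌋ = 4.
Subsquare: lon ⌊1.2255/0.0833333⌋ = 14 → o; lat ⌊0.4117/0.0416667⌋ = 9 → j.

LR74oj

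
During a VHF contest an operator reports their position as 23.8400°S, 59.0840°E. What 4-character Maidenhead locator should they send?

Offset from 180°W / 90°S: lon 239.08°, lat 66.16°.
Field: lon ⌊239.08/20⌋ = 11 → L; lat ⌊66.16/10⌋ = 6 → G.
Square: lon ⌊19.08/2⌋ = 9; lat ⌊6.16/1⌋ = 6.

LG96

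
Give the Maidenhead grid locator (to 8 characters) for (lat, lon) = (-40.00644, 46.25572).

LE39dx08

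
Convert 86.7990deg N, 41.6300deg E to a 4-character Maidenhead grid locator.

LR06

Add 180° to longitude and 90° to latitude: 221.63, 176.80.
Field: lon ⌊221.63/20⌋ = 11 → L; lat ⌊176.80/10⌋ = 17 → R.
Square: lon ⌊1.63/2⌋ = 0; lat ⌊6.80/1⌋ = 6.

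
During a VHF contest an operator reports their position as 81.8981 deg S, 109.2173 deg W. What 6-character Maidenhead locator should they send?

DA58jc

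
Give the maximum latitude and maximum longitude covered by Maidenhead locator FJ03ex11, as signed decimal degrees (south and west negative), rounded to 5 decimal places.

3.96667, -79.65000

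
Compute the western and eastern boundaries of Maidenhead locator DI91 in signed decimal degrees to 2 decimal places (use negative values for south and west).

-102.00, -100.00

Field D=3, I=8: +3·20° lon, +8·10° lat → SW at lon -120°, lat -10°.
Square 9, 1: +9·2° lon, +1·1° lat → SW at lon -102°, lat -9°.
Cell spans 2° lon × 1° lat.
west -102.00, east -100.00.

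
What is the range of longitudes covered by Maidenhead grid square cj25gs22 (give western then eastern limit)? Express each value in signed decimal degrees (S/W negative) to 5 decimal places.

Field C=2, J=9: +2·20° lon, +9·10° lat → SW at lon -140°, lat 0°.
Square 2, 5: +2·2° lon, +5·1° lat → SW at lon -136°, lat 5°.
Subsquare g=6, s=18: +6·0.0833333° lon, +18·0.0416667° lat → SW at lon -135.5°, lat 5.75°.
Extended square 2, 2: +2·0.00833333° lon, +2·0.00416667° lat → SW at lon -135.483°, lat 5.75833°.
Cell spans 0.00833333° lon × 0.00416667° lat.
west -135.48333, east -135.47500.

-135.48333, -135.47500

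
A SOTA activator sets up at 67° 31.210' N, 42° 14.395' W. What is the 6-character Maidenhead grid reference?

GP87vm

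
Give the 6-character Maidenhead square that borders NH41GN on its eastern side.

NH41hn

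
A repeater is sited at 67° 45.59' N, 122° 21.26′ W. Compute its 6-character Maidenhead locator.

CP87ts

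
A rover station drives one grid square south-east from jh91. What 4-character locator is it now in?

KH00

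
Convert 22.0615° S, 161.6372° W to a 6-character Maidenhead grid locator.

AG97ew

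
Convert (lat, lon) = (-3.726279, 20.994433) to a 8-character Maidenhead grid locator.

KI06lg95

Shift to the Maidenhead origin (180°W, 90°S): lon 200.99443, lat 86.27372.
Field (20°×10°, letters A–R): lon ⌊200.99443/20⌋ = 10 → K; lat ⌊86.27372/10⌋ = 8 → I.
Square (2°×1°, digits 0–9): lon ⌊0.99443/2⌋ = 0; lat ⌊6.27372/1⌋ = 6.
Subsquare (5′×2.5′, letters a–x): lon ⌊0.99443/0.0833333⌋ = 11 → l; lat ⌊0.27372/0.0416667⌋ = 6 → g.
Extended square (30″×15″, digits 0–9): lon ⌊0.07777/0.00833333⌋ = 9; lat ⌊0.02372/0.00416667⌋ = 5.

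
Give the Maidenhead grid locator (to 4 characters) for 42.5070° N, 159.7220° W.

BN02

Shift to the Maidenhead origin (180°W, 90°S): lon 20.28, lat 132.51.
Field: lon ⌊20.28/20⌋ = 1 → B; lat ⌊132.51/10⌋ = 13 → N.
Square: lon ⌊0.28/2⌋ = 0; lat ⌊2.51/1⌋ = 2.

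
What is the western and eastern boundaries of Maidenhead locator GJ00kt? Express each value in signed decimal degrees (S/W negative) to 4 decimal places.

-59.1667, -59.0833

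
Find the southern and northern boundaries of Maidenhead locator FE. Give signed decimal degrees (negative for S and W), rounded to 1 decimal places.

-50.0, -40.0

Field F=5, E=4: +5·20° lon, +4·10° lat → SW at lon -80°, lat -50°.
Cell spans 20° lon × 10° lat.
south -50.0, north -40.0.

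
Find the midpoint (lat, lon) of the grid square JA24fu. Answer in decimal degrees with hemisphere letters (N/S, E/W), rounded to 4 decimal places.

85.1458° S, 4.4583° E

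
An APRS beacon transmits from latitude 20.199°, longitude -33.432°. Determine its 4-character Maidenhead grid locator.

HL30

Offset from 180°W / 90°S: lon 146.57°, lat 110.20°.
Field: 146.57/20 → 7 → H, 110.20/10 → 11 → L; chars HL.
Square: 6.57/2 → 3, 0.20/1 → 0; chars 30.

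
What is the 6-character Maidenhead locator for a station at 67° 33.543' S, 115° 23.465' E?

OC72qk

Offset from 180°W / 90°S: lon 295.3911°, lat 22.4410°.
Field (20°×10°, letters A–R): lon ⌊295.3911/20⌋ = 14 → O; lat ⌊22.4410/10⌋ = 2 → C.
Square (2°×1°, digits 0–9): lon ⌊15.3911/2⌋ = 7; lat ⌊2.4410/1⌋ = 2.
Subsquare (5′×2.5′, letters a–x): lon ⌊1.3911/0.0833333⌋ = 16 → q; lat ⌊0.4410/0.0416667⌋ = 10 → k.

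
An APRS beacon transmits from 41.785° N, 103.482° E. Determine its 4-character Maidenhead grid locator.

Add 180° to longitude and 90° to latitude: 283.48, 131.78.
Field: 283.48/20 → 14 → O, 131.78/10 → 13 → N; chars ON.
Square: 3.48/2 → 1, 1.78/1 → 1; chars 11.

ON11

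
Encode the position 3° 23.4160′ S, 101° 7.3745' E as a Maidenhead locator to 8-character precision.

OI06no46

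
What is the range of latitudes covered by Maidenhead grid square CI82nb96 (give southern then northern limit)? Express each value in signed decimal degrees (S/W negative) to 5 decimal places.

Field C=2, I=8: +2·20° lon, +8·10° lat → SW at lon -140°, lat -10°.
Square 8, 2: +8·2° lon, +2·1° lat → SW at lon -124°, lat -8°.
Subsquare n=13, b=1: +13·0.0833333° lon, +1·0.0416667° lat → SW at lon -122.917°, lat -7.95833°.
Extended square 9, 6: +9·0.00833333° lon, +6·0.00416667° lat → SW at lon -122.842°, lat -7.93333°.
Cell spans 0.00833333° lon × 0.00416667° lat.
south -7.93333, north -7.92917.

-7.93333, -7.92917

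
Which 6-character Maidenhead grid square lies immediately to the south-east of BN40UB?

BN40va

Longitude subsquare u = 20; +1 → 21 = v.
Latitude subsquare b = 1; −1 → 0 = a.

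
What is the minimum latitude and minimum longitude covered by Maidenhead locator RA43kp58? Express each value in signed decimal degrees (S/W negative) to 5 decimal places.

-86.34167, 168.87500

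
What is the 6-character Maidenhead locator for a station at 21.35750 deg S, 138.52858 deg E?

PG98gp

Offset from 180°W / 90°S: lon 318.5286°, lat 68.6425°.
Field: lon ⌊318.5286/20⌋ = 15 → P; lat ⌊68.6425/10⌋ = 6 → G.
Square: lon ⌊18.5286/2⌋ = 9; lat ⌊8.6425/1⌋ = 8.
Subsquare: lon ⌊0.5286/0.0833333⌋ = 6 → g; lat ⌊0.6425/0.0416667⌋ = 15 → p.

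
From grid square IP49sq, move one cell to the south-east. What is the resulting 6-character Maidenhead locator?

IP49tp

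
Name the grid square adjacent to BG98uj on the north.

Latitude subsquare j = 9; +1 → 10 = k.
The longitude characters are unchanged.

BG98uk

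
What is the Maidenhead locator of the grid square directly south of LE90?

LD99

Latitude square 0; −1 → -1, wraps to 9, carry into field.
Latitude field E = 4; −1 → 3 = D.
The longitude characters are unchanged.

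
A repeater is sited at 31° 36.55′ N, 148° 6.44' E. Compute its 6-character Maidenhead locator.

QM41bo

Add 180° to longitude and 90° to latitude: 328.1073, 121.6092.
Field: 328.1073/20 → 16 → Q, 121.6092/10 → 12 → M; chars QM.
Square: 8.1073/2 → 4, 1.6092/1 → 1; chars 41.
Subsquare: 0.1073/0.0833333 → 1 → b, 0.6092/0.0416667 → 14 → o; chars bo.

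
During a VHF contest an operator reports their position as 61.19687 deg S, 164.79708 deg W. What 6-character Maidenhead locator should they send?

AC78ot

Shift to the Maidenhead origin (180°W, 90°S): lon 15.2029, lat 28.8031.
Field: lon ⌊15.2029/20⌋ = 0 → A; lat ⌊28.8031/10⌋ = 2 → C.
Square: lon ⌊15.2029/2⌋ = 7; lat ⌊8.8031/1⌋ = 8.
Subsquare: lon ⌊1.2029/0.0833333⌋ = 14 → o; lat ⌊0.8031/0.0416667⌋ = 19 → t.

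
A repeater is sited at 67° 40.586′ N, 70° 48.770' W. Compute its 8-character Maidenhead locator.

FP47oq22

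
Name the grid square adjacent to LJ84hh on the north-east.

Longitude subsquare h = 7; +1 → 8 = i.
Latitude subsquare h = 7; +1 → 8 = i.

LJ84ii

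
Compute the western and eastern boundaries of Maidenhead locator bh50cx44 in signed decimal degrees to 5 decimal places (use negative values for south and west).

-149.80000, -149.79167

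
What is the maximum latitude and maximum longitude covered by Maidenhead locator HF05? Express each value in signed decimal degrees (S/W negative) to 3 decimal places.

Field H=7, F=5: +7·20° lon, +5·10° lat → SW at lon -40°, lat -40°.
Square 0, 5: +0·2° lon, +5·1° lat → SW at lon -40°, lat -35°.
Cell spans 2° lon × 1° lat. NE corner is SW corner plus one full cell.
latitude -34.000, longitude -38.000.

-34.000, -38.000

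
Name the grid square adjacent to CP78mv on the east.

Longitude subsquare m = 12; +1 → 13 = n.
The latitude characters are unchanged.

CP78nv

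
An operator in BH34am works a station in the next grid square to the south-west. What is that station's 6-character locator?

BH24xl

Longitude subsquare a = 0; −1 → -1, wraps to 23 = x, carry into square.
Longitude square 3; −1 → 2.
Latitude subsquare m = 12; −1 → 11 = l.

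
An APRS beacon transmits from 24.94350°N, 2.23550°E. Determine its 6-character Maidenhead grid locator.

JL14cw

Offset from 180°W / 90°S: lon 182.2355°, lat 114.9435°.
Field: 182.2355/20 → 9 → J, 114.9435/10 → 11 → L; chars JL.
Square: 2.2355/2 → 1, 4.9435/1 → 4; chars 14.
Subsquare: 0.2355/0.0833333 → 2 → c, 0.9435/0.0416667 → 22 → w; chars cw.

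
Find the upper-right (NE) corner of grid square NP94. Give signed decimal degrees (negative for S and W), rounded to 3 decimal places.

65.000, 100.000

Field N=13, P=15: +13·20° lon, +15·10° lat → SW at lon 80°, lat 60°.
Square 9, 4: +9·2° lon, +4·1° lat → SW at lon 98°, lat 64°.
Cell spans 2° lon × 1° lat. NE corner is SW corner plus one full cell.
latitude 65.000, longitude 100.000.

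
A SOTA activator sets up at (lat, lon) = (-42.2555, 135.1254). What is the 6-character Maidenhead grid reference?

Offset from 180°W / 90°S: lon 315.1254°, lat 47.7445°.
Field (20°×10°, letters A–R): 315.1254/20 → 15 → P, 47.7445/10 → 4 → E; chars PE.
Square (2°×1°, digits 0–9): 15.1254/2 → 7, 7.7445/1 → 7; chars 77.
Subsquare (5′×2.5′, letters a–x): 1.1254/0.0833333 → 13 → n, 0.7445/0.0416667 → 17 → r; chars nr.

PE77nr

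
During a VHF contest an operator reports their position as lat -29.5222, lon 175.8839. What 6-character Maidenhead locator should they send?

Offset from 180°W / 90°S: lon 355.8839°, lat 60.4778°.
Field: lon ⌊355.8839/20⌋ = 17 → R; lat ⌊60.4778/10⌋ = 6 → G.
Square: lon ⌊15.8839/2⌋ = 7; lat ⌊0.4778/1⌋ = 0.
Subsquare: lon ⌊1.8839/0.0833333⌋ = 22 → w; lat ⌊0.4778/0.0416667⌋ = 11 → l.

RG70wl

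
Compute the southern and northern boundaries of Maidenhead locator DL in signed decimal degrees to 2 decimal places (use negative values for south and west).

20.00, 30.00

Field D=3, L=11: +3·20° lon, +11·10° lat → SW at lon -120°, lat 20°.
Cell spans 20° lon × 10° lat.
south 20.00, north 30.00.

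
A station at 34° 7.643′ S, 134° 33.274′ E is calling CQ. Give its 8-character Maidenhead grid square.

PF75gu69

Add 180° to longitude and 90° to latitude: 314.55457, 55.87262.
Field (20°×10°, letters A–R): 314.55457/20 → 15 → P, 55.87262/10 → 5 → F; chars PF.
Square (2°×1°, digits 0–9): 14.55457/2 → 7, 5.87262/1 → 5; chars 75.
Subsquare (5′×2.5′, letters a–x): 0.55457/0.0833333 → 6 → g, 0.87262/0.0416667 → 20 → u; chars gu.
Extended square (30″×15″, digits 0–9): 0.05457/0.00833333 → 6, 0.03928/0.00416667 → 9; chars 69.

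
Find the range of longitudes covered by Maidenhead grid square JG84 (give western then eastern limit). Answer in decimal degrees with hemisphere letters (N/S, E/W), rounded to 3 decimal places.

Field J=9, G=6: +9·20° lon, +6·10° lat → SW at lon 0°, lat -30°.
Square 8, 4: +8·2° lon, +4·1° lat → SW at lon 16°, lat -26°.
Cell spans 2° lon × 1° lat.
west 16.000° E, east 18.000° E.

16.000° E, 18.000° E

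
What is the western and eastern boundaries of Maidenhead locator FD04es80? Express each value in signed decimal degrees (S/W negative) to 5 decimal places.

Field F=5, D=3: +5·20° lon, +3·10° lat → SW at lon -80°, lat -60°.
Square 0, 4: +0·2° lon, +4·1° lat → SW at lon -80°, lat -56°.
Subsquare e=4, s=18: +4·0.0833333° lon, +18·0.0416667° lat → SW at lon -79.6667°, lat -55.25°.
Extended square 8, 0: +8·0.00833333° lon, +0·0.00416667° lat → SW at lon -79.6°, lat -55.25°.
Cell spans 0.00833333° lon × 0.00416667° lat.
west -79.60000, east -79.59167.

-79.60000, -79.59167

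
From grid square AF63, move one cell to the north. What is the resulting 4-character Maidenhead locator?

AF64

Latitude square 3; +1 → 4.
The longitude characters are unchanged.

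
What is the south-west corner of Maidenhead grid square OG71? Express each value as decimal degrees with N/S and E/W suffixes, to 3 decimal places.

Field O=14, G=6: +14·20° lon, +6·10° lat → SW at lon 100°, lat -30°.
Square 7, 1: +7·2° lon, +1·1° lat → SW at lon 114°, lat -29°.
latitude 29.000° S, longitude 114.000° E.

29.000° S, 114.000° E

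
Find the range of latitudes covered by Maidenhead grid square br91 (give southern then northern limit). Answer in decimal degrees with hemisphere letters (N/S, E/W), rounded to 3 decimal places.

Field B=1, R=17: +1·20° lon, +17·10° lat → SW at lon -160°, lat 80°.
Square 9, 1: +9·2° lon, +1·1° lat → SW at lon -142°, lat 81°.
Cell spans 2° lon × 1° lat.
south 81.000° N, north 82.000° N.

81.000° N, 82.000° N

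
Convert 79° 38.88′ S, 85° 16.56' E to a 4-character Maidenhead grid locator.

NB20

Add 180° to longitude and 90° to latitude: 265.28, 10.35.
Field (20°×10°, letters A–R): lon ⌊265.28/20⌋ = 13 → N; lat ⌊10.35/10⌋ = 1 → B.
Square (2°×1°, digits 0–9): lon ⌊5.28/2⌋ = 2; lat ⌊0.35/1⌋ = 0.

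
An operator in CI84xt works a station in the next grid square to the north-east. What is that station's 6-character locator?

Longitude subsquare x = 23; +1 → 24, wraps to 0 = a, carry into square.
Longitude square 8; +1 → 9.
Latitude subsquare t = 19; +1 → 20 = u.

CI94au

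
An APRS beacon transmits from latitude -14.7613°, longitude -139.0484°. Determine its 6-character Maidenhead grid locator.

CH05lf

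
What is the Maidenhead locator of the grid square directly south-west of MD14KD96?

MD14kd85

Longitude extended square 9; −1 → 8.
Latitude extended square 6; −1 → 5.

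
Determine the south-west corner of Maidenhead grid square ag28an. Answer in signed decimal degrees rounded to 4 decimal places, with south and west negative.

-21.4583, -176.0000

Field A=0, G=6: +0·20° lon, +6·10° lat → SW at lon -180°, lat -30°.
Square 2, 8: +2·2° lon, +8·1° lat → SW at lon -176°, lat -22°.
Subsquare a=0, n=13: +0·0.0833333° lon, +13·0.0416667° lat → SW at lon -176°, lat -21.4583°.
latitude -21.4583, longitude -176.0000.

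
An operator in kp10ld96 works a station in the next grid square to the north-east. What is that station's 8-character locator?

Longitude extended square 9; +1 → 10, wraps to 0, carry into subsquare.
Longitude subsquare l = 11; +1 → 12 = m.
Latitude extended square 6; +1 → 7.

KP10md07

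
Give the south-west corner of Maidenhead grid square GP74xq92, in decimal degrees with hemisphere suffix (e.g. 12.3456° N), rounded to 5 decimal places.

Field G=6, P=15: +6·20° lon, +15·10° lat → SW at lon -60°, lat 60°.
Square 7, 4: +7·2° lon, +4·1° lat → SW at lon -46°, lat 64°.
Subsquare x=23, q=16: +23·0.0833333° lon, +16·0.0416667° lat → SW at lon -44.0833°, lat 64.6667°.
Extended square 9, 2: +9·0.00833333° lon, +2·0.00416667° lat → SW at lon -44.0083°, lat 64.675°.
latitude 64.67500° N, longitude 44.00833° W.

64.67500° N, 44.00833° W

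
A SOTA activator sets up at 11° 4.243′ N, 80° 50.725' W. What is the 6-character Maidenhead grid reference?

EK91nb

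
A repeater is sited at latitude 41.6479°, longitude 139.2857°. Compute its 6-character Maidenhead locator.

Offset from 180°W / 90°S: lon 319.2857°, lat 131.6479°.
Field: lon ⌊319.2857/20⌋ = 15 → P; lat ⌊131.6479/10⌋ = 13 → N.
Square: lon ⌊19.2857/2⌋ = 9; lat ⌊1.6479/1⌋ = 1.
Subsquare: lon ⌊1.2857/0.0833333⌋ = 15 → p; lat ⌊0.6479/0.0416667⌋ = 15 → p.

PN91pp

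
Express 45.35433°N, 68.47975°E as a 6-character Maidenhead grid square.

Offset from 180°W / 90°S: lon 248.4797°, lat 135.3543°.
Field: 248.4797/20 → 12 → M, 135.3543/10 → 13 → N; chars MN.
Square: 8.4797/2 → 4, 5.3543/1 → 5; chars 45.
Subsquare: 0.4797/0.0833333 → 5 → f, 0.3543/0.0416667 → 8 → i; chars fi.

MN45fi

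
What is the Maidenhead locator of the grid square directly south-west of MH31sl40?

Longitude extended square 4; −1 → 3.
Latitude extended square 0; −1 → -1, wraps to 9, carry into subsquare.
Latitude subsquare l = 11; −1 → 10 = k.

MH31sk39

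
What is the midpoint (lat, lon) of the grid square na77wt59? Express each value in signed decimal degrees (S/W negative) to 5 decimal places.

-82.16875, 95.87917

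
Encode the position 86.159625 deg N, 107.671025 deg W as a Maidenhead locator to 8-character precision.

Add 180° to longitude and 90° to latitude: 72.32897, 176.15963.
Field (20°×10°, letters A–R): 72.32897/20 → 3 → D, 176.15963/10 → 17 → R; chars DR.
Square (2°×1°, digits 0–9): 12.32897/2 → 6, 6.15963/1 → 6; chars 66.
Subsquare (5′×2.5′, letters a–x): 0.32897/0.0833333 → 3 → d, 0.15963/0.0416667 → 3 → d; chars dd.
Extended square (30″×15″, digits 0–9): 0.07897/0.00833333 → 9, 0.03463/0.00416667 → 8; chars 98.

DR66dd98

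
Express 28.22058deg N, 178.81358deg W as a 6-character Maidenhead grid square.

AL08of

Offset from 180°W / 90°S: lon 1.1864°, lat 118.2206°.
Field: 1.1864/20 → 0 → A, 118.2206/10 → 11 → L; chars AL.
Square: 1.1864/2 → 0, 8.2206/1 → 8; chars 08.
Subsquare: 1.1864/0.0833333 → 14 → o, 0.2206/0.0416667 → 5 → f; chars of.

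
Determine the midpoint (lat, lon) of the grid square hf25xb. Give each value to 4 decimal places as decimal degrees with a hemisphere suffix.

34.9375° S, 34.0417° W

Field H=7, F=5: +7·20° lon, +5·10° lat → SW at lon -40°, lat -40°.
Square 2, 5: +2·2° lon, +5·1° lat → SW at lon -36°, lat -35°.
Subsquare x=23, b=1: +23·0.0833333° lon, +1·0.0416667° lat → SW at lon -34.0833°, lat -34.9583°.
Cell spans 0.0833333° lon × 0.0416667° lat. Centre is SW corner plus half of each.
latitude 34.9375° S, longitude 34.0417° W.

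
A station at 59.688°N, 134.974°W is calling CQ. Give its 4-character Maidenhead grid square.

CO29

Add 180° to longitude and 90° to latitude: 45.03, 149.69.
Field (20°×10°, letters A–R): 45.03/20 → 2 → C, 149.69/10 → 14 → O; chars CO.
Square (2°×1°, digits 0–9): 5.03/2 → 2, 9.69/1 → 9; chars 29.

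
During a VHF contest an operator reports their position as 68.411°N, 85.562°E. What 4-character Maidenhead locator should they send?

NP28

Shift to the Maidenhead origin (180°W, 90°S): lon 265.56, lat 158.41.
Field: 265.56/20 → 13 → N, 158.41/10 → 15 → P; chars NP.
Square: 5.56/2 → 2, 8.41/1 → 8; chars 28.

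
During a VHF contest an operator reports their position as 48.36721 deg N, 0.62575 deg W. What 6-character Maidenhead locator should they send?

IN98qi

Offset from 180°W / 90°S: lon 179.3742°, lat 138.3672°.
Field: 179.3742/20 → 8 → I, 138.3672/10 → 13 → N; chars IN.
Square: 19.3742/2 → 9, 8.3672/1 → 8; chars 98.
Subsquare: 1.3742/0.0833333 → 16 → q, 0.3672/0.0416667 → 8 → i; chars qi.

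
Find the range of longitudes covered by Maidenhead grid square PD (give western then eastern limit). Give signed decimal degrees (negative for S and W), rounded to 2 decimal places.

120.00, 140.00

Field P=15, D=3: +15·20° lon, +3·10° lat → SW at lon 120°, lat -60°.
Cell spans 20° lon × 10° lat.
west 120.00, east 140.00.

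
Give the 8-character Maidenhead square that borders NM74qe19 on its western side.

NM74qe09

Longitude extended square 1; −1 → 0.
The latitude characters are unchanged.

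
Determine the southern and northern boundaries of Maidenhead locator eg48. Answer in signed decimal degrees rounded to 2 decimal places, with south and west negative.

Field E=4, G=6: +4·20° lon, +6·10° lat → SW at lon -100°, lat -30°.
Square 4, 8: +4·2° lon, +8·1° lat → SW at lon -92°, lat -22°.
Cell spans 2° lon × 1° lat.
south -22.00, north -21.00.

-22.00, -21.00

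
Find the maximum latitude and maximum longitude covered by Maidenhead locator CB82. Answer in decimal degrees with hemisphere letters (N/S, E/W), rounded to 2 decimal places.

77.00° S, 122.00° W

Field C=2, B=1: +2·20° lon, +1·10° lat → SW at lon -140°, lat -80°.
Square 8, 2: +8·2° lon, +2·1° lat → SW at lon -124°, lat -78°.
Cell spans 2° lon × 1° lat. NE corner is SW corner plus one full cell.
latitude 77.00° S, longitude 122.00° W.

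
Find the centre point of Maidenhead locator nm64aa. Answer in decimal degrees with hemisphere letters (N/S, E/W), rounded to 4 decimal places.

Field N=13, M=12: +13·20° lon, +12·10° lat → SW at lon 80°, lat 30°.
Square 6, 4: +6·2° lon, +4·1° lat → SW at lon 92°, lat 34°.
Subsquare a=0, a=0: +0·0.0833333° lon, +0·0.0416667° lat → SW at lon 92°, lat 34°.
Cell spans 0.0833333° lon × 0.0416667° lat. Centre is SW corner plus half of each.
latitude 34.0208° N, longitude 92.0417° E.

34.0208° N, 92.0417° E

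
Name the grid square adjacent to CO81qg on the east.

CO81rg

Longitude subsquare q = 16; +1 → 17 = r.
The latitude characters are unchanged.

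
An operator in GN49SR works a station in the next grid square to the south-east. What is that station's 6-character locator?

GN49tq

Longitude subsquare s = 18; +1 → 19 = t.
Latitude subsquare r = 17; −1 → 16 = q.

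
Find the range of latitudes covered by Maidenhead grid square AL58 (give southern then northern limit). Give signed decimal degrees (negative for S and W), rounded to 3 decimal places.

28.000, 29.000

Field A=0, L=11: +0·20° lon, +11·10° lat → SW at lon -180°, lat 20°.
Square 5, 8: +5·2° lon, +8·1° lat → SW at lon -170°, lat 28°.
Cell spans 2° lon × 1° lat.
south 28.000, north 29.000.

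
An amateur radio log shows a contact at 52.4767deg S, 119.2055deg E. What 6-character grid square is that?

Shift to the Maidenhead origin (180°W, 90°S): lon 299.2055, lat 37.5233.
Field: lon ⌊299.2055/20⌋ = 14 → O; lat ⌊37.5233/10⌋ = 3 → D.
Square: lon ⌊19.2055/2⌋ = 9; lat ⌊7.5233/1⌋ = 7.
Subsquare: lon ⌊1.2055/0.0833333⌋ = 14 → o; lat ⌊0.5233/0.0416667⌋ = 12 → m.

OD97om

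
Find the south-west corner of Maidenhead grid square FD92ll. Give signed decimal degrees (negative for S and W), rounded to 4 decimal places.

-57.5417, -61.0833

Field F=5, D=3: +5·20° lon, +3·10° lat → SW at lon -80°, lat -60°.
Square 9, 2: +9·2° lon, +2·1° lat → SW at lon -62°, lat -58°.
Subsquare l=11, l=11: +11·0.0833333° lon, +11·0.0416667° lat → SW at lon -61.0833°, lat -57.5417°.
latitude -57.5417, longitude -61.0833.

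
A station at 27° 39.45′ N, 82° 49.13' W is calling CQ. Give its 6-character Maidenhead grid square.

Offset from 180°W / 90°S: lon 97.1812°, lat 117.6575°.
Field: 97.1812/20 → 4 → E, 117.6575/10 → 11 → L; chars EL.
Square: 17.1812/2 → 8, 7.6575/1 → 7; chars 87.
Subsquare: 1.1812/0.0833333 → 14 → o, 0.6575/0.0416667 → 15 → p; chars op.

EL87op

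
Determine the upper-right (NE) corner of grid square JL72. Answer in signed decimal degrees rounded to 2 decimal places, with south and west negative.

23.00, 16.00

Field J=9, L=11: +9·20° lon, +11·10° lat → SW at lon 0°, lat 20°.
Square 7, 2: +7·2° lon, +2·1° lat → SW at lon 14°, lat 22°.
Cell spans 2° lon × 1° lat. NE corner is SW corner plus one full cell.
latitude 23.00, longitude 16.00.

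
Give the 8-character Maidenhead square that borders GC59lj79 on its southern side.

Latitude extended square 9; −1 → 8.
The longitude characters are unchanged.

GC59lj78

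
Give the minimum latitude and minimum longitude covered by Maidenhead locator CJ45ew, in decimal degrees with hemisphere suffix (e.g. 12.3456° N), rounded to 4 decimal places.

Field C=2, J=9: +2·20° lon, +9·10° lat → SW at lon -140°, lat 0°.
Square 4, 5: +4·2° lon, +5·1° lat → SW at lon -132°, lat 5°.
Subsquare e=4, w=22: +4·0.0833333° lon, +22·0.0416667° lat → SW at lon -131.667°, lat 5.91667°.
latitude 5.9167° N, longitude 131.6667° W.

5.9167° N, 131.6667° W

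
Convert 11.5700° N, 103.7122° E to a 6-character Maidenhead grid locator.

OK11un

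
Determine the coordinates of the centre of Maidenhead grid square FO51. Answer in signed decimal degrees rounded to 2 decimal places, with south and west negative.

Field F=5, O=14: +5·20° lon, +14·10° lat → SW at lon -80°, lat 50°.
Square 5, 1: +5·2° lon, +1·1° lat → SW at lon -70°, lat 51°.
Cell spans 2° lon × 1° lat. Centre is SW corner plus half of each.
latitude 51.50, longitude -69.00.

51.50, -69.00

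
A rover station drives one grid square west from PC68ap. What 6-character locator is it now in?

PC58xp

Longitude subsquare a = 0; −1 → -1, wraps to 23 = x, carry into square.
Longitude square 6; −1 → 5.
The latitude characters are unchanged.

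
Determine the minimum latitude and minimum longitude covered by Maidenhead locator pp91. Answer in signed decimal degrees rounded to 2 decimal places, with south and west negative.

Field P=15, P=15: +15·20° lon, +15·10° lat → SW at lon 120°, lat 60°.
Square 9, 1: +9·2° lon, +1·1° lat → SW at lon 138°, lat 61°.
latitude 61.00, longitude 138.00.

61.00, 138.00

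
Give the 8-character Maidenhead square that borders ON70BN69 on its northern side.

ON70bo60

Latitude extended square 9; +1 → 10, wraps to 0, carry into subsquare.
Latitude subsquare n = 13; +1 → 14 = o.
The longitude characters are unchanged.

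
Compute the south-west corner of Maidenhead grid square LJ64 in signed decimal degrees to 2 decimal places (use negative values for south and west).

4.00, 52.00

Field L=11, J=9: +11·20° lon, +9·10° lat → SW at lon 40°, lat 0°.
Square 6, 4: +6·2° lon, +4·1° lat → SW at lon 52°, lat 4°.
latitude 4.00, longitude 52.00.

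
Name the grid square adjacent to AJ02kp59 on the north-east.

AJ02kq60

Longitude extended square 5; +1 → 6.
Latitude extended square 9; +1 → 10, wraps to 0, carry into subsquare.
Latitude subsquare p = 15; +1 → 16 = q.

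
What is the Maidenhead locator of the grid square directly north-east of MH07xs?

MH17at

Longitude subsquare x = 23; +1 → 24, wraps to 0 = a, carry into square.
Longitude square 0; +1 → 1.
Latitude subsquare s = 18; +1 → 19 = t.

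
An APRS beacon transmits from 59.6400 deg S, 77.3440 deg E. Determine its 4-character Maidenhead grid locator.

MD80

Shift to the Maidenhead origin (180°W, 90°S): lon 257.34, lat 30.36.
Field (20°×10°, letters A–R): 257.34/20 → 12 → M, 30.36/10 → 3 → D; chars MD.
Square (2°×1°, digits 0–9): 17.34/2 → 8, 0.36/1 → 0; chars 80.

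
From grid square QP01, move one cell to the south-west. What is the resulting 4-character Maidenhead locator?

Longitude square 0; −1 → -1, wraps to 9, carry into field.
Longitude field Q = 16; −1 → 15 = P.
Latitude square 1; −1 → 0.

PP90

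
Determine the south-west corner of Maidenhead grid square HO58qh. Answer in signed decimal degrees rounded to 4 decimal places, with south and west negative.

Field H=7, O=14: +7·20° lon, +14·10° lat → SW at lon -40°, lat 50°.
Square 5, 8: +5·2° lon, +8·1° lat → SW at lon -30°, lat 58°.
Subsquare q=16, h=7: +16·0.0833333° lon, +7·0.0416667° lat → SW at lon -28.6667°, lat 58.2917°.
latitude 58.2917, longitude -28.6667.

58.2917, -28.6667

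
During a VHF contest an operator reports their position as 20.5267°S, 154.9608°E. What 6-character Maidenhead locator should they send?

Shift to the Maidenhead origin (180°W, 90°S): lon 334.9608, lat 69.4733.
Field: 334.9608/20 → 16 → Q, 69.4733/10 → 6 → G; chars QG.
Square: 14.9608/2 → 7, 9.4733/1 → 9; chars 79.
Subsquare: 0.9608/0.0833333 → 11 → l, 0.4733/0.0416667 → 11 → l; chars ll.

QG79ll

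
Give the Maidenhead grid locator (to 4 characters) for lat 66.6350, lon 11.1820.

JP56

Shift to the Maidenhead origin (180°W, 90°S): lon 191.18, lat 156.63.
Field (20°×10°, letters A–R): lon ⌊191.18/20⌋ = 9 → J; lat ⌊156.63/10⌋ = 15 → P.
Square (2°×1°, digits 0–9): lon ⌊11.18/2⌋ = 5; lat ⌊6.63/1⌋ = 6.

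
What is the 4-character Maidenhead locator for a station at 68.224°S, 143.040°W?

BC81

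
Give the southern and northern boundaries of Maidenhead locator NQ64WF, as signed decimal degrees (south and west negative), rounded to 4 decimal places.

74.2083, 74.2500

Field N=13, Q=16: +13·20° lon, +16·10° lat → SW at lon 80°, lat 70°.
Square 6, 4: +6·2° lon, +4·1° lat → SW at lon 92°, lat 74°.
Subsquare w=22, f=5: +22·0.0833333° lon, +5·0.0416667° lat → SW at lon 93.8333°, lat 74.2083°.
Cell spans 0.0833333° lon × 0.0416667° lat.
south 74.2083, north 74.2500.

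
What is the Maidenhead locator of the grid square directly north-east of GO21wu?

Longitude subsquare w = 22; +1 → 23 = x.
Latitude subsquare u = 20; +1 → 21 = v.

GO21xv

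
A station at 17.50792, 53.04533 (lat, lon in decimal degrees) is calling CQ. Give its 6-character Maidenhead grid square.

Shift to the Maidenhead origin (180°W, 90°S): lon 233.0453, lat 107.5079.
Field (20°×10°, letters A–R): lon ⌊233.0453/20⌋ = 11 → L; lat ⌊107.5079/10⌋ = 10 → K.
Square (2°×1°, digits 0–9): lon ⌊13.0453/2⌋ = 6; lat ⌊7.5079/1⌋ = 7.
Subsquare (5′×2.5′, letters a–x): lon ⌊1.0453/0.0833333⌋ = 12 → m; lat ⌊0.5079/0.0416667⌋ = 12 → m.

LK67mm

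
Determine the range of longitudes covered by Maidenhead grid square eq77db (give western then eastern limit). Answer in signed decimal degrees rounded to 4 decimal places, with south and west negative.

Field E=4, Q=16: +4·20° lon, +16·10° lat → SW at lon -100°, lat 70°.
Square 7, 7: +7·2° lon, +7·1° lat → SW at lon -86°, lat 77°.
Subsquare d=3, b=1: +3·0.0833333° lon, +1·0.0416667° lat → SW at lon -85.75°, lat 77.0417°.
Cell spans 0.0833333° lon × 0.0416667° lat.
west -85.7500, east -85.6667.

-85.7500, -85.6667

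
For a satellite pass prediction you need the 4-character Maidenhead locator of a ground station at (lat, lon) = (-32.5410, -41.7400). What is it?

Offset from 180°W / 90°S: lon 138.26°, lat 57.46°.
Field: lon ⌊138.26/20⌋ = 6 → G; lat ⌊57.46/10⌋ = 5 → F.
Square: lon ⌊18.26/2⌋ = 9; lat ⌊7.46/1⌋ = 7.

GF97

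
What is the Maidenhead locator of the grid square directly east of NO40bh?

NO40ch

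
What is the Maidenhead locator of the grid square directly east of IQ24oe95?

IQ24pe05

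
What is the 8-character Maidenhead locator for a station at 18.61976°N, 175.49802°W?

Offset from 180°W / 90°S: lon 4.50198°, lat 108.61976°.
Field: lon ⌊4.50198/20⌋ = 0 → A; lat ⌊108.61976/10⌋ = 10 → K.
Square: lon ⌊4.50198/2⌋ = 2; lat ⌊8.61976/1⌋ = 8.
Subsquare: lon ⌊0.50198/0.0833333⌋ = 6 → g; lat ⌊0.61976/0.0416667⌋ = 14 → o.
Extended square: lon ⌊0.00198/0.00833333⌋ = 0; lat ⌊0.03643/0.00416667⌋ = 8.

AK28go08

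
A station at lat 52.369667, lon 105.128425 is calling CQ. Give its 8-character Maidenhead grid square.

OO22ni58

Offset from 180°W / 90°S: lon 285.12842°, lat 142.36967°.
Field (20°×10°, letters A–R): lon ⌊285.12842/20⌋ = 14 → O; lat ⌊142.36967/10⌋ = 14 → O.
Square (2°×1°, digits 0–9): lon ⌊5.12842/2⌋ = 2; lat ⌊2.36967/1⌋ = 2.
Subsquare (5′×2.5′, letters a–x): lon ⌊1.12842/0.0833333⌋ = 13 → n; lat ⌊0.36967/0.0416667⌋ = 8 → i.
Extended square (30″×15″, digits 0–9): lon ⌊0.04509/0.00833333⌋ = 5; lat ⌊0.03633/0.00416667⌋ = 8.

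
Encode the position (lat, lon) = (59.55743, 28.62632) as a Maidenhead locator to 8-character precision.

KO49hn53

Add 180° to longitude and 90° to latitude: 208.62632, 149.55743.
Field: 208.62632/20 → 10 → K, 149.55743/10 → 14 → O; chars KO.
Square: 8.62632/2 → 4, 9.55743/1 → 9; chars 49.
Subsquare: 0.62632/0.0833333 → 7 → h, 0.55743/0.0416667 → 13 → n; chars hn.
Extended square: 0.04299/0.00833333 → 5, 0.01576/0.00416667 → 3; chars 53.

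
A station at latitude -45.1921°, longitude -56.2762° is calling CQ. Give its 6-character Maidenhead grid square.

Shift to the Maidenhead origin (180°W, 90°S): lon 123.7238, lat 44.8079.
Field: lon ⌊123.7238/20⌋ = 6 → G; lat ⌊44.8079/10⌋ = 4 → E.
Square: lon ⌊3.7238/2⌋ = 1; lat ⌊4.8079/1⌋ = 4.
Subsquare: lon ⌊1.7238/0.0833333⌋ = 20 → u; lat ⌊0.8079/0.0416667⌋ = 19 → t.

GE14ut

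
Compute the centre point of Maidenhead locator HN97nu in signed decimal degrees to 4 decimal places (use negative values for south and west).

47.8542, -20.8750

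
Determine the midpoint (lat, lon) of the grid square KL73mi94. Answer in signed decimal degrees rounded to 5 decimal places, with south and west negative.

Field K=10, L=11: +10·20° lon, +11·10° lat → SW at lon 20°, lat 20°.
Square 7, 3: +7·2° lon, +3·1° lat → SW at lon 34°, lat 23°.
Subsquare m=12, i=8: +12·0.0833333° lon, +8·0.0416667° lat → SW at lon 35°, lat 23.3333°.
Extended square 9, 4: +9·0.00833333° lon, +4·0.00416667° lat → SW at lon 35.075°, lat 23.35°.
Cell spans 0.00833333° lon × 0.00416667° lat. Centre is SW corner plus half of each.
latitude 23.35208, longitude 35.07917.

23.35208, 35.07917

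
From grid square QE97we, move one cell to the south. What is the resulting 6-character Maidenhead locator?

Latitude subsquare e = 4; −1 → 3 = d.
The longitude characters are unchanged.

QE97wd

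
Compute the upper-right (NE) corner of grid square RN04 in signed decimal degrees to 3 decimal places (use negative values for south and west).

45.000, 162.000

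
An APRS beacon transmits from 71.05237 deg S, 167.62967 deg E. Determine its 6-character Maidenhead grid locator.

Shift to the Maidenhead origin (180°W, 90°S): lon 347.6297, lat 18.9476.
Field: 347.6297/20 → 17 → R, 18.9476/10 → 1 → B; chars RB.
Square: 7.6297/2 → 3, 8.9476/1 → 8; chars 38.
Subsquare: 1.6297/0.0833333 → 19 → t, 0.9476/0.0416667 → 22 → w; chars tw.

RB38tw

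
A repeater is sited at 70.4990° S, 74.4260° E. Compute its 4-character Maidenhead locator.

MB79

Shift to the Maidenhead origin (180°W, 90°S): lon 254.43, lat 19.50.
Field: lon ⌊254.43/20⌋ = 12 → M; lat ⌊19.50/10⌋ = 1 → B.
Square: lon ⌊14.43/2⌋ = 7; lat ⌊9.50/1⌋ = 9.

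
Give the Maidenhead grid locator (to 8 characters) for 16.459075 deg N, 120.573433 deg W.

CK96rl10

Shift to the Maidenhead origin (180°W, 90°S): lon 59.42657, lat 106.45907.
Field: lon ⌊59.42657/20⌋ = 2 → C; lat ⌊106.45907/10⌋ = 10 → K.
Square: lon ⌊19.42657/2⌋ = 9; lat ⌊6.45907/1⌋ = 6.
Subsquare: lon ⌊1.42657/0.0833333⌋ = 17 → r; lat ⌊0.45907/0.0416667⌋ = 11 → l.
Extended square: lon ⌊0.00990/0.00833333⌋ = 1; lat ⌊0.00074/0.00416667⌋ = 0.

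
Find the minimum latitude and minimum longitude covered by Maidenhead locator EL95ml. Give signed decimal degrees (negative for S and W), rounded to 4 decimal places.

25.4583, -81.0000

Field E=4, L=11: +4·20° lon, +11·10° lat → SW at lon -100°, lat 20°.
Square 9, 5: +9·2° lon, +5·1° lat → SW at lon -82°, lat 25°.
Subsquare m=12, l=11: +12·0.0833333° lon, +11·0.0416667° lat → SW at lon -81°, lat 25.4583°.
latitude 25.4583, longitude -81.0000.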